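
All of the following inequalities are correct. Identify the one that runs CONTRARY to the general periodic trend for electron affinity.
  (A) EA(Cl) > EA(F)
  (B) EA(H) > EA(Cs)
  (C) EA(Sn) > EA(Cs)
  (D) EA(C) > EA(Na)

(A)

The general trend: electron affinity increases across a period and decreases down a group.
(A) Cl (period 3, group 17) vs F (period 2, group 17): the stated order contradicts the simple trend.
(B) H (period 1, group 1) vs Cs (period 6, group 1): the stated order agrees with the simple trend.
(C) Sn (period 5, group 14) vs Cs (period 6, group 1): the stated order agrees with the simple trend.
(D) C (period 2, group 14) vs Na (period 3, group 1): the stated order agrees with the simple trend.
The exception is (A): F's small 2p subshell makes the incoming electron feel strong e⁻–e⁻ repulsion, so Cl actually releases more energy on gaining an electron.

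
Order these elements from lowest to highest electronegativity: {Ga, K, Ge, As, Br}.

K is in period 4, group 1; Ga is in period 4, group 13; Ge is in period 4, group 14; As is in period 4, group 15; Br is in period 4, group 17.
Smaller atoms with higher effective nuclear charge are more electronegative.
All lie in period 4, so electronegativity increases left to right.
So from lowest to highest: K < Ga < Ge < As < Br.

K, Ga, Ge, As, Br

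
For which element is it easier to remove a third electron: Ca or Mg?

Ca

Consider each +2 ion: Ca²⁺ is the bare [Ar] core; Mg²⁺ is the bare [Ne] core.
All of these are removing an electron from a noble-gas core or deeper; the smaller core (lower principal quantum number) is held far more tightly, and within a period the higher nuclear charge binds the same core more tightly.
Tabulated IE_3 (kJ/mol): Ca 4912, Mg 7733.
Overall IE_3 order: Ca < Mg.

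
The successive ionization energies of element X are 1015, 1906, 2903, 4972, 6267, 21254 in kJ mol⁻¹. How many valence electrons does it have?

5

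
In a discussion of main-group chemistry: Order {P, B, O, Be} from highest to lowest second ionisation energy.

O > B > P > Be

After 1 electron has been removed, what remains? P⁺ still has 4 valence electrons; B⁺ still has 2 valence electrons; O⁺ still has 5 valence electrons; Be⁺ still has 1 valence electron.
All are still removing valence electrons, so compare the +1 ions as you would atoms: IE_2 generally rises across a period (higher Z_eff) and falls down a group (larger shell), subject to the usual subshell exceptions.
Valence configurations: P⁺ [Ne]3s²3p², B⁺ [He]2s², O⁺ [He]2s²2p³, Be⁺ [He]2s¹.
Tabulated IE_2 (kJ/mol): P 1907, B 2427, O 3388, Be 1757.
Putting it together, IE_2: Be < P < B < O.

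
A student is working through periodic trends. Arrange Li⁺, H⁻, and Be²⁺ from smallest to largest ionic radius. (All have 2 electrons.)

Be²⁺ < Li⁺ < H⁻

All of these have 2 electrons, so size is governed by nuclear charge alone: the more protons, the stronger the pull on the same electron cloud, and the smaller the ion.
Nuclear charges: Be²⁺ (Z=4), Li⁺ (Z=3), H⁻ (Z=1).
Smallest to largest: Be²⁺ < Li⁺ < H⁻.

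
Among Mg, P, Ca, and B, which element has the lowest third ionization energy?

IE_3 is the cost of taking one more electron from the +2 cation: Mg²⁺ is the bare [Ne] core; P²⁺ still has 3 valence electrons; Ca²⁺ is the bare [Ar] core; B²⁺ still has 1 valence electron.
Pulling an electron out of a noble-gas core costs far more than removing a remaining valence electron, so Ca and Mg sit at the high end of IE_3.
Valence configurations: P²⁺ [Ne]3s²3p¹, B²⁺ [He]2s¹.
The numbers (kJ/mol): Mg 7733, P 2914, Ca 4912, B 3660.
Putting it together, IE_3: P < B < Ca < Mg.

P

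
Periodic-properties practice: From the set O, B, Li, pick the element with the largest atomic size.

Li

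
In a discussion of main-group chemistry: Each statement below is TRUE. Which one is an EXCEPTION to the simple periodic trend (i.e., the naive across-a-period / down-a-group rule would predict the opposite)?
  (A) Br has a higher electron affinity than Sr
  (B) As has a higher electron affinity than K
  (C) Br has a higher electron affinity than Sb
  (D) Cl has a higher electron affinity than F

(D)

The general trend: electron affinity increases across a period and decreases down a group.
(A) Br (period 4, group 17) vs Sr (period 5, group 2): the stated order agrees with the simple trend.
(B) As (period 4, group 15) vs K (period 4, group 1): the stated order agrees with the simple trend.
(C) Br (period 4, group 17) vs Sb (period 5, group 15): the stated order agrees with the simple trend.
(D) Cl (period 3, group 17) vs F (period 2, group 17): the stated order contradicts the simple trend.
The exception is (D): F's small 2p subshell makes the incoming electron feel strong e⁻–e⁻ repulsion, so Cl actually releases more energy on gaining an electron.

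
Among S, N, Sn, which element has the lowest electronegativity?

N is in period 2, group 15; S is in period 3, group 16; Sn is in period 5, group 14.
Electronegativity increases across a period and decreases down a group, tracking effective nuclear charge and atomic size.
These span different periods and groups, so the two trends combine.
S > Sn: relative to Sn, both the across-period and down-group shifts push S's electronegativity up.
N > S: period and group pull opposite ways; the down-group shift dominates (3.04 vs 2.58).
For reference (Pauling): N 3.04, S 2.58, Sn 1.96.
The lowest electronegativity among these belongs to Sn.

Sn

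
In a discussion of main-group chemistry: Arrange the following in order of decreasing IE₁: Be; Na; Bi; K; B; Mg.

Be, B, Mg, Bi, Na, K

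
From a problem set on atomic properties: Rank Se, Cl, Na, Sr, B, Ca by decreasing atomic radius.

Sr > Ca > Na > Se > Cl > B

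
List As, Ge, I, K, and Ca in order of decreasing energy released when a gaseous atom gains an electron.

Atoms with high Z_eff and room in the valence shell (especially the halogens) have the most exothermic electron affinities.
Here both period and group differ, so the two effects have to be weighed against each other.
K > Ca: this pair runs against the simple trend — see the exception note.
As > K: both are in period 4; the period trend gives As the larger value.
Ge > As: this pair runs against the simple trend — see the exception note.
I > Ge: the two effects oppose for this pair; the across-period effect wins (295 vs 119 kJ/mol).
Note the exception: K has a higher electron affinity than Ca, contrary to the simple trend — adding an electron to Ca (ns²) has to open a new, higher-energy np subshell, which is unfavourable.
Note the exception: Ge has a higher electron affinity than As, contrary to the simple trend — adding an electron to As's half-filled 4p³ is unfavourable, so Ge (4p²) has the more exothermic EA.
Tabulated electron affinity (kJ/mol): K 48, Ca 2, Ge 119, As 78, I 295.
So from highest to lowest: I > Ge > As > K > Ca.

I, Ge, As, K, Ca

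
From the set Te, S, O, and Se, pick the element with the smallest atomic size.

O

O is in period 2, group 16; S is in period 3, group 16; Se is in period 4, group 16; Te is in period 5, group 16.
Radius decreases left→right (rising Z_eff, same n) and increases top→bottom (higher n).
All are in group 16, so atomic radius increases down the group.
The smallest atomic size among these belongs to O.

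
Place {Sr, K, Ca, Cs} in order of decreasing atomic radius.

K is in period 4, group 1; Ca is in period 4, group 2; Sr is in period 5, group 2; Cs is in period 6, group 1.
Moving right in a period, electrons are added to the same shell under a stronger nuclear pull, so atoms get smaller; moving down, a new shell is opened and atoms get larger.
These span different periods and groups, so the two trends combine.
Sr > Ca: they share group 2; the group trend gives Sr the larger value.
K > Sr: period and group pull opposite ways; the across-period shift dominates (196 vs 185 pm).
Cs > K: Cs sits below K in group 1, so the down-group effect alone puts Cs larger.
Tabulated atomic radius (pm): K 196, Ca 171, Sr 185, Cs 232.
So from largest to smallest: Cs > K > Sr > Ca.

Cs > K > Sr > Ca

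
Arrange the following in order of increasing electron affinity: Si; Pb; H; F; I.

H is in period 1, group 1; F is in period 2, group 17; Si is in period 3, group 14; I is in period 5, group 17; Pb is in period 6, group 14.
EA tends to increase across a period and decrease down a group, though the pattern is less regular than for IE or radius.
Neither a single period nor a single group — weigh both effects.
H > Pb: period and group pull opposite ways; the down-group shift dominates (73 vs 35 kJ/mol).
Si > H: the two effects oppose for this pair; the across-period effect wins (134 vs 73 kJ/mol).
I > Si: period and group pull opposite ways; the across-period shift dominates (295 vs 134 kJ/mol).
F > I: they share group 17; the group trend gives F the larger value.
Approximate values (kJ/mol): H 73, F 328, Si 134, I 295, Pb 35.
So from lowest to highest: Pb < H < Si < I < F.

Pb, H, Si, I, F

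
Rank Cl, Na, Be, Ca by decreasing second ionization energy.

Na > Cl > Be > Ca

IE_2 is the cost of taking one more electron from the +1 cation: Cl⁺ still has 6 valence electrons; Na⁺ is the bare [Ne] core; Be⁺ still has 1 valence electron; Ca⁺ still has 1 valence electron.
Core electrons are held far more tightly than valence electrons, so Na tops the IE_2 order.
Valence configurations: Cl⁺ [Ne]3s²3p⁴, Be⁺ [He]2s¹, Ca⁺ [Ar]4s¹.
Tabulated IE_2 (kJ/mol): Cl 2298, Na 4562, Be 1757, Ca 1145.
Hence IE_2: Ca < Be < Cl < Na.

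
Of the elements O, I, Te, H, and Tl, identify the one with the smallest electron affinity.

H is in period 1, group 1; O is in period 2, group 16; Te is in period 5, group 16; I is in period 5, group 17; Tl is in period 6, group 13.
Adding an electron releases more energy for atoms nearer the top right (short of the noble gases).
These span different periods and groups, so the two trends combine.
H > Tl: period and group pull opposite ways; the down-group shift dominates (73 vs 19 kJ/mol).
O > H: period and group pull opposite ways; the across-period shift dominates (141 vs 73 kJ/mol).
Te > O: this pair runs against the simple trend — see the exception note.
I > Te: both are in period 5; the period trend gives I the larger value.
Note the exception: Te has a higher electron affinity than O, contrary to the simple trend — O's compact 2p subshell gives strong electron–electron repulsion on the added electron.
Tabulated electron affinity (kJ/mol): H 73, O 141, Te 190, I 295, Tl 19.
The smallest electron affinity among these belongs to Tl.

Tl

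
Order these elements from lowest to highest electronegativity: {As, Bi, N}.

Bi < As < N

EN rises left→right (higher Z_eff, smaller atoms) and falls top→bottom (larger, more shielded atoms).
All are in group 15, so electronegativity increases up the group.
So from lowest to highest: Bi < As < N.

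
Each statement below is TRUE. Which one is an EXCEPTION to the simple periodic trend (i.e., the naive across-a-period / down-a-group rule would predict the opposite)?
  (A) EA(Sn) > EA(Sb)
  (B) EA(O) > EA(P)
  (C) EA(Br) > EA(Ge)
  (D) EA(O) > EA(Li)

(A)

The general trend: electron affinity increases across a period and decreases down a group.
(A) Sn (period 5, group 14) vs Sb (period 5, group 15): the stated order contradicts the simple trend.
(B) O (period 2, group 16) vs P (period 3, group 15): the stated order agrees with the simple trend.
(C) Br (period 4, group 17) vs Ge (period 4, group 14): the stated order agrees with the simple trend.
(D) O (period 2, group 16) vs Li (period 2, group 1): the stated order agrees with the simple trend.
The exception is (A): adding an electron to Sb's half-filled 5p³ is unfavourable, so Sn has the more exothermic EA.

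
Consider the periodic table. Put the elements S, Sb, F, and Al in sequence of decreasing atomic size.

Sb, Al, S, F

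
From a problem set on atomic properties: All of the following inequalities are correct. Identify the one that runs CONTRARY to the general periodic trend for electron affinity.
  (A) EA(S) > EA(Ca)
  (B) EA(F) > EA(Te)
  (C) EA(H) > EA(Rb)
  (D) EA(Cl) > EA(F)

The general trend: electron affinity increases across a period and decreases down a group.
(A) S (period 3, group 16) vs Ca (period 4, group 2): the stated order agrees with the simple trend.
(B) F (period 2, group 17) vs Te (period 5, group 16): the stated order agrees with the simple trend.
(C) H (period 1, group 1) vs Rb (period 5, group 1): the stated order agrees with the simple trend.
(D) Cl (period 3, group 17) vs F (period 2, group 17): the stated order contradicts the simple trend.
The exception is (D): F's small 2p subshell makes the incoming electron feel strong e⁻–e⁻ repulsion, so Cl actually releases more energy on gaining an electron.

(D)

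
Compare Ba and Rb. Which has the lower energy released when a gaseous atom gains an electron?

Ba

Adding an electron releases more energy for atoms nearer the top right (short of the noble gases).
These sit on a diagonal, where the across-period and down-group effects partly cancel.
Rb > Ba: the two effects oppose for this pair; the down-group effect wins (47 vs 14 kJ/mol).
Approximate values (kJ/mol): Rb 47, Ba 14.
So Ba has the lower energy released when a gaseous atom gains an electron (Ba < Rb).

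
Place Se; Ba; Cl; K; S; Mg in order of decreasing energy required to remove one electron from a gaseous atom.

Mg is in period 3, group 2; S is in period 3, group 16; Cl is in period 3, group 17; K is in period 4, group 1; Se is in period 4, group 16; Ba is in period 6, group 2.
First ionization energy rises across a period (greater Z_eff holds electrons more tightly) and falls down a group (valence electrons are farther from the nucleus).
These span different periods and groups, so the two trends combine.
Ba > K: the two effects oppose for this pair; the across-period effect wins (503 vs 419 kJ/mol).
Mg > Ba: they share group 2; the group trend gives Mg the larger value.
Se > Mg: period and group pull opposite ways; the across-period shift dominates (941 vs 738 kJ/mol).
S > Se: S sits above Se in group 16, so the down-group effect alone puts S higher.
Cl > S: Cl lies to the right of S in period 3, so the across-period effect alone puts Cl higher.
Approximate values (kJ/mol): Mg 738, S 1000, Cl 1251, K 419, Se 941, Ba 503.
So from highest to lowest: Cl > S > Se > Mg > Ba > K.

Cl, S, Se, Mg, Ba, K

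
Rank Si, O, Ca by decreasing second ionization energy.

O > Si > Ca

The second ionization energy removes an electron from the +1 ion. For each element: Si⁺ still has 3 valence electrons; O⁺ still has 5 valence electrons; Ca⁺ still has 1 valence electron.
All are still removing valence electrons, so compare the +1 ions as you would atoms: IE_2 generally rises across a period (higher Z_eff) and falls down a group (larger shell), subject to the usual subshell exceptions.
Valence configurations: Si⁺ [Ne]3s²3p¹, O⁺ [He]2s²2p³, Ca⁺ [Ar]4s¹.
The numbers (kJ/mol): Si 1577, O 3388, Ca 1145.
So the second ionization energies run Ca < Si < O.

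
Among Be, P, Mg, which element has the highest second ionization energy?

P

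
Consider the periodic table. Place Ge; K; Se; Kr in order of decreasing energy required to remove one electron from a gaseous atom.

First ionization energy rises across a period (greater Z_eff holds electrons more tightly) and falls down a group (valence electrons are farther from the nucleus).
All lie in period 4, so first ionization energy increases left to right.
So from highest to lowest: Kr > Se > Ge > K.

Kr > Se > Ge > K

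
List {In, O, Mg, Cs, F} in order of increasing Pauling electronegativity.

Cs < Mg < In < O < F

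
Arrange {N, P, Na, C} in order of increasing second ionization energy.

After 1 electron has been removed, what remains? N⁺ still has 4 valence electrons; P⁺ still has 4 valence electrons; Na⁺ is the bare [Ne] core; C⁺ still has 3 valence electrons.
Pulling an electron out of a noble-gas core costs far more than removing a remaining valence electron, so Na sits at the high end of IE_2.
Valence configurations: N⁺ [He]2s²2p², P⁺ [Ne]3s²3p², C⁺ [He]2s²2p¹.
The numbers (kJ/mol): N 2856, P 1907, Na 4562, C 2353.
Putting it together, IE_2: P < C < N < Na.

P, C, N, Na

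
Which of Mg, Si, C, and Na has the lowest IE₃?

Si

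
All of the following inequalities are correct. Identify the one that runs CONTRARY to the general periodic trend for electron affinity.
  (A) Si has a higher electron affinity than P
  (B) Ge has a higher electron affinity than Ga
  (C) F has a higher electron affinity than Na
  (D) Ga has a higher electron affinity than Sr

(A)

The general trend: electron affinity increases across a period and decreases down a group.
(A) Si (period 3, group 14) vs P (period 3, group 15): the stated order contradicts the simple trend.
(B) Ge (period 4, group 14) vs Ga (period 4, group 13): the stated order agrees with the simple trend.
(C) F (period 2, group 17) vs Na (period 3, group 1): the stated order agrees with the simple trend.
(D) Ga (period 4, group 13) vs Sr (period 5, group 2): the stated order agrees with the simple trend.
The exception is (A): adding an electron to P's half-filled 3p³ is unfavourable, so Si (3p²) has the more exothermic EA.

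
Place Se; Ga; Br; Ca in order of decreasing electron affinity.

Electron affinity generally becomes more exothermic across a period toward the halogens and less exothermic down a group.
All lie in period 4, so electron affinity increases left to right.
So from highest to lowest: Br > Se > Ga > Ca.

Br, Se, Ga, Ca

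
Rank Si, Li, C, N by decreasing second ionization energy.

Consider each +1 ion: Si⁺ still has 3 valence electrons; Li⁺ is the bare [He] core; C⁺ still has 3 valence electrons; N⁺ still has 4 valence electrons.
Breaking into a closed-shell core is much more expensive than removing a leftover valence electron — Li has the largest IE_2 here.
Valence configurations: Si⁺ [Ne]3s²3p¹, C⁺ [He]2s²2p¹, N⁺ [He]2s²2p².
Tabulated IE_2 (kJ/mol): Si 1577, Li 7298, C 2353, N 2856.
Overall IE_2 order: Si < C < N < Li.

Li > N > C > Si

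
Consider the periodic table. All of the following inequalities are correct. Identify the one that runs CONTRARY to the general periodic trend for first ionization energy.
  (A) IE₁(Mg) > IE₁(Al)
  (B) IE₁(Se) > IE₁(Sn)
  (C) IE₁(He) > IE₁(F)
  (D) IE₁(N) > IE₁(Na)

The general trend: first ionization energy increases across a period and decreases down a group.
(A) Mg (period 3, group 2) vs Al (period 3, group 13): the stated order contradicts the simple trend.
(B) Se (period 4, group 16) vs Sn (period 5, group 14): the stated order agrees with the simple trend.
(C) He (period 1, group 18) vs F (period 2, group 17): the stated order agrees with the simple trend.
(D) N (period 2, group 15) vs Na (period 3, group 1): the stated order agrees with the simple trend.
The exception is (A): Al's single 3p electron is easier to remove than one from Mg's filled 3s².

(A)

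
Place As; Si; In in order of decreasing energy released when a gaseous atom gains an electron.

EA tends to increase across a period and decrease down a group, though the pattern is less regular than for IE or radius.
These span different periods and groups, so the two trends combine.
As > In: relative to In, both the across-period and down-group shifts push As's electron affinity up.
Si > As: the two effects oppose for this pair; the down-group effect wins (134 vs 78 kJ/mol).
For reference (kJ/mol): Si 134, As 78, In 29.
So from highest to lowest: Si > As > In.

Si, As, In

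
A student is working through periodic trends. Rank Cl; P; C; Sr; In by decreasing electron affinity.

Cl > C > P > In > Sr

C is in period 2, group 14; P is in period 3, group 15; Cl is in period 3, group 17; Sr is in period 5, group 2; In is in period 5, group 13.
EA tends to increase across a period and decrease down a group, though the pattern is less regular than for IE or radius.
Neither a single period nor a single group — weigh both effects.
In > Sr: In lies to the right of Sr in period 5, so the across-period effect alone puts In higher.
P > In: both effects reinforce here, so P is clearly the higher of the two.
C > P: period and group pull opposite ways; the down-group shift dominates (122 vs 72 kJ/mol).
Cl > C: period and group pull opposite ways; the across-period shift dominates (349 vs 122 kJ/mol).
Tabulated electron affinity (kJ/mol): C 122, P 72, Cl 349, Sr 5, In 29.
So from highest to lowest: Cl > C > P > In > Sr.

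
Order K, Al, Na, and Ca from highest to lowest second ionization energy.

Consider each +1 ion: K⁺ is the bare [Ar] core; Al⁺ still has 2 valence electrons; Na⁺ is the bare [Ne] core; Ca⁺ still has 1 valence electron.
Breaking into a closed-shell core is much more expensive than removing a leftover valence electron — K and Na have the largest IE_2 here.
Valence configurations: Al⁺ [Ne]3s², Ca⁺ [Ar]4s¹.
The numbers (kJ/mol): K 3052, Al 1817, Na 4562, Ca 1145.
So the second ionization energies run Ca < Al < K < Na.

Na, K, Al, Ca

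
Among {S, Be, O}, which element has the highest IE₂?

After 1 electron has been removed, what remains? S⁺ still has 5 valence electrons; Be⁺ still has 1 valence electron; O⁺ still has 5 valence electrons.
All are still removing valence electrons, so compare the +1 ions as you would atoms: IE_2 generally rises across a period (higher Z_eff) and falls down a group (larger shell), subject to the usual subshell exceptions.
Valence configurations: S⁺ [Ne]3s²3p³, Be⁺ [He]2s¹, O⁺ [He]2s²2p³.
Tabulated IE_2 (kJ/mol): S 2252, Be 1757, O 3388.
Overall IE_2 order: Be < S < O.

O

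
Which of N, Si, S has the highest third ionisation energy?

N

After 2 electrons have been removed, what remains? N²⁺ still has 3 valence electrons; Si²⁺ still has 2 valence electrons; S²⁺ still has 4 valence electrons.
All are still removing valence electrons, so compare the +2 ions as you would atoms: IE_3 generally rises across a period (higher Z_eff) and falls down a group (larger shell), subject to the usual subshell exceptions.
Valence configurations: N²⁺ [He]2s²2p¹, Si²⁺ [Ne]3s², S²⁺ [Ne]3s²3p².
Approximate IE_3 values (kJ/mol): N 4578, Si 3232, S 3357.
So the third ionization energies run Si < S < N.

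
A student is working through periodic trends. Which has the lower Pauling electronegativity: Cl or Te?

Te

Cl is in period 3, group 17; Te is in period 5, group 16.
EN rises left→right (higher Z_eff, smaller atoms) and falls top→bottom (larger, more shielded atoms).
Here both period and group differ, so the two effects have to be weighed against each other.
Cl > Te: both effects reinforce here, so Cl is clearly the higher of the two.
Approximate values (Pauling): Cl 3.16, Te 2.10.
So Te has the lower Pauling electronegativity (Te < Cl).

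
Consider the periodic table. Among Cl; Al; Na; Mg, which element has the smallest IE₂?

Mg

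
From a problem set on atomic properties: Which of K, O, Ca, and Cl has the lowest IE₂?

After 1 electron has been removed, what remains? K⁺ is the bare [Ar] core; O⁺ still has 5 valence electrons; Ca⁺ still has 1 valence electron; Cl⁺ still has 6 valence electrons.
Usually core removal costs more than valence removal, but here the competition is close: a tightly held n=2 valence electron can cost more to remove than an n=3 core electron, so the actual values have to decide it.
Valence configurations: O⁺ [He]2s²2p³, Ca⁺ [Ar]4s¹, Cl⁺ [Ne]3s²3p⁴.
Tabulated IE_2 (kJ/mol): K 3052, O 3388, Ca 1145, Cl 2298.
Putting it together, IE_2: Ca < Cl < K < O.

Ca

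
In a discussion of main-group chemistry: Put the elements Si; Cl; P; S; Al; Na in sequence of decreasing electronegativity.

Na is in period 3, group 1; Al is in period 3, group 13; Si is in period 3, group 14; P is in period 3, group 15; S is in period 3, group 16; Cl is in period 3, group 17.
EN rises left→right (higher Z_eff, smaller atoms) and falls top→bottom (larger, more shielded atoms).
All lie in period 3, so electronegativity increases left to right.
So from highest to lowest: Cl > S > P > Si > Al > Na.

Cl, S, P, Si, Al, Na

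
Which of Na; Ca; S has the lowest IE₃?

Consider each +2 ion: Na²⁺ is already 1 electron into the core; Ca²⁺ is the bare [Ar] core; S²⁺ still has 4 valence electrons.
Core electrons are held far more tightly than valence electrons, so Ca and Na top the IE_3 order.
Approximate IE_3 values (kJ/mol): Na 6910, Ca 4912, S 3357.
So the third ionization energies run S < Ca < Na.

S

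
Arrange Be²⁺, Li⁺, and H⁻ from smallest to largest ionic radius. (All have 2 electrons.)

Be²⁺, Li⁺, H⁻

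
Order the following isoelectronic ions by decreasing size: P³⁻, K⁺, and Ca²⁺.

All of these have 18 electrons, so size is governed by nuclear charge alone: the more protons, the stronger the pull on the same electron cloud, and the smaller the ion.
Nuclear charges: Ca²⁺ (Z=20), K⁺ (Z=19), P³⁻ (Z=15).
Largest to smallest: P³⁻ > K⁺ > Ca²⁺.

P³⁻ > K⁺ > Ca²⁺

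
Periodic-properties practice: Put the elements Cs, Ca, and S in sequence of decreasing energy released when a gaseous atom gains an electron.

S > Cs > Ca

S is in period 3, group 16; Ca is in period 4, group 2; Cs is in period 6, group 1.
Adding an electron releases more energy for atoms nearer the top right (short of the noble gases).
These span different periods and groups, so the two trends combine.
Cs > Ca: this pair runs against the simple trend — see the exception note.
S > Cs: relative to Cs, both the across-period and down-group shifts push S's electron affinity up.
Note the exception: Cs has a higher electron affinity than Ca, contrary to the simple trend — adding an electron to Ca (ns²) has to open a new, higher-energy np subshell, which is unfavourable.
For reference (kJ/mol): S 200, Ca 2, Cs 46.
So from highest to lowest: S > Cs > Ca.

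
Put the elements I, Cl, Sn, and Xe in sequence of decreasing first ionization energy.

Cl > Xe > I > Sn

Cl is in period 3, group 17; Sn is in period 5, group 14; I is in period 5, group 17; Xe is in period 5, group 18.
IE₁ increases left→right with effective nuclear charge and decreases top→bottom as the valence shell moves farther out.
These span different periods and groups, so the two trends combine.
I > Sn: I lies to the right of Sn in period 5, so the across-period effect alone puts I higher.
Xe > I: both are in period 5; the period trend gives Xe the larger value.
Cl > Xe: the two effects oppose for this pair; the down-group effect wins (1251 vs 1170 kJ/mol).
For reference (kJ/mol): Cl 1251, Sn 709, I 1008, Xe 1170.
So from highest to lowest: Cl > Xe > I > Sn.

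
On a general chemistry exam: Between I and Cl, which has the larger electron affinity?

Cl

Cl is in period 3, group 17; I is in period 5, group 17.
Atoms with high Z_eff and room in the valence shell (especially the halogens) have the most exothermic electron affinities.
All are in group 17, so electron affinity increases up the group.
So Cl has the larger electron affinity (Cl > I).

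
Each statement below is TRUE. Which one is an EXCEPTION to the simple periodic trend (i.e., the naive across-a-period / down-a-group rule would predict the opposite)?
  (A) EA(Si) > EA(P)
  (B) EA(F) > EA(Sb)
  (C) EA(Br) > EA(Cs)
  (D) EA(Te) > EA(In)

(A)

The general trend: electron affinity increases across a period and decreases down a group.
(A) Si (period 3, group 14) vs P (period 3, group 15): the stated order contradicts the simple trend.
(B) F (period 2, group 17) vs Sb (period 5, group 15): the stated order agrees with the simple trend.
(C) Br (period 4, group 17) vs Cs (period 6, group 1): the stated order agrees with the simple trend.
(D) Te (period 5, group 16) vs In (period 5, group 13): the stated order agrees with the simple trend.
The exception is (A): adding an electron to P's half-filled 3p³ is unfavourable, so Si (3p²) has the more exothermic EA.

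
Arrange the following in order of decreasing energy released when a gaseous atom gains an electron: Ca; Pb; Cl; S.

Adding an electron releases more energy for atoms nearer the top right (short of the noble gases).
Here both period and group differ, so the two effects have to be weighed against each other.
Pb > Ca: the two effects oppose for this pair; the across-period effect wins (35 vs 2 kJ/mol).
S > Pb: relative to Pb, both the across-period and down-group shifts push S's electron affinity up.
Cl > S: both are in period 3; the period trend gives Cl the larger value.
Tabulated electron affinity (kJ/mol): S 200, Cl 349, Ca 2, Pb 35.
So from highest to lowest: Cl > S > Pb > Ca.

Cl > S > Pb > Ca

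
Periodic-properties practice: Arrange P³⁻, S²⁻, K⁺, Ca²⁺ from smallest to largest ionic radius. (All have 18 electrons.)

Ca²⁺ < K⁺ < S²⁻ < P³⁻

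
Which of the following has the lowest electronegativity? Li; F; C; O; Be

Li

Li is in period 2, group 1; Be is in period 2, group 2; C is in period 2, group 14; O is in period 2, group 16; F is in period 2, group 17.
Smaller atoms with higher effective nuclear charge are more electronegative.
All lie in period 2, so electronegativity increases left to right.
The lowest electronegativity among these belongs to Li.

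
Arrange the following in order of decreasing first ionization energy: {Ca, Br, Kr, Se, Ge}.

Kr, Br, Se, Ge, Ca

Ca is in period 4, group 2; Ge is in period 4, group 14; Se is in period 4, group 16; Br is in period 4, group 17; Kr is in period 4, group 18.
IE₁ increases left→right with effective nuclear charge and decreases top→bottom as the valence shell moves farther out.
All lie in period 4, so first ionization energy increases left to right.
So from highest to lowest: Kr > Br > Se > Ge > Ca.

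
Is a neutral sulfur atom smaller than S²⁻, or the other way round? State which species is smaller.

S

Forming S²⁻ adds 2 electrons to S. More electron–electron repulsion in the same shell, with unchanged nuclear charge, lets the cloud expand.
An anion is larger than its parent atom: S²⁻ > S.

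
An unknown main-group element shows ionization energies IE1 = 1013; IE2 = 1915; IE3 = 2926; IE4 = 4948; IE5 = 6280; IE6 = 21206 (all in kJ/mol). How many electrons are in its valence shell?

Look for the largest jump between consecutive ionization energies: IE6/IE5 ≈ 3.4, far larger than any earlier ratio.
That jump marks the point where a core electron is being removed. So the atom has 5 valence electrons.

5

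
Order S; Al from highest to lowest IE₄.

Al > S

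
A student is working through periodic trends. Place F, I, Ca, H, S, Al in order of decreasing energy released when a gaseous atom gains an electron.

F, I, S, H, Al, Ca

Electron affinity generally becomes more exothermic across a period toward the halogens and less exothermic down a group.
Neither a single period nor a single group — weigh both effects.
Al > Ca: relative to Ca, both the across-period and down-group shifts push Al's electron affinity up.
H > Al: period and group pull opposite ways; the down-group shift dominates (73 vs 42 kJ/mol).
S > H: the two effects oppose for this pair; the across-period effect wins (200 vs 73 kJ/mol).
I > S: the two effects oppose for this pair; the across-period effect wins (295 vs 200 kJ/mol).
F > I: F sits above I in group 17, so the down-group effect alone puts F higher.
Approximate values (kJ/mol): H 73, F 328, Al 42, S 200, Ca 2, I 295.
So from highest to lowest: F > I > S > H > Al > Ca.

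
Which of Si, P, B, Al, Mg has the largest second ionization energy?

B

Consider each +1 ion: Si⁺ still has 3 valence electrons; P⁺ still has 4 valence electrons; B⁺ still has 2 valence electrons; Al⁺ still has 2 valence electrons; Mg⁺ still has 1 valence electron.
All are still removing valence electrons, so compare the +1 ions as you would atoms: IE_2 generally rises across a period (higher Z_eff) and falls down a group (larger shell), subject to the usual subshell exceptions.
Valence configurations: Si⁺ [Ne]3s²3p¹, P⁺ [Ne]3s²3p², B⁺ [He]2s², Al⁺ [Ne]3s², Mg⁺ [Ne]3s¹.
Si⁺ loses a lone 3p electron whereas Al⁺ must break into a filled 3s² pair, so IE_2(Al) > IE_2(Si) even though Si has the higher nuclear charge.
Tabulated IE_2 (kJ/mol): Si 1577, P 1907, B 2427, Al 1817, Mg 1451.
Putting it together, IE_2: Mg < Si < Al < P < B.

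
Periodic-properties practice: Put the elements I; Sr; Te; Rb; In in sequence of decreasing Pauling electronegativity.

Rb is in period 5, group 1; Sr is in period 5, group 2; In is in period 5, group 13; Te is in period 5, group 16; I is in period 5, group 17.
Electronegativity increases across a period and decreases down a group, tracking effective nuclear charge and atomic size.
All lie in period 5, so electronegativity increases left to right.
So from highest to lowest: I > Te > In > Sr > Rb.

I > Te > In > Sr > Rb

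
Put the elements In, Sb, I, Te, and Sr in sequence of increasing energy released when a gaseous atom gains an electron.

Sr is in period 5, group 2; In is in period 5, group 13; Sb is in period 5, group 15; Te is in period 5, group 16; I is in period 5, group 17.
Adding an electron releases more energy for atoms nearer the top right (short of the noble gases).
All lie in period 5, so electron affinity increases left to right.
So from lowest to highest: Sr < In < Sb < Te < I.

Sr < In < Sb < Te < I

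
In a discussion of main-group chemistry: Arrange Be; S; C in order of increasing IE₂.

Consider each +1 ion: Be⁺ still has 1 valence electron; S⁺ still has 5 valence electrons; C⁺ still has 3 valence electrons.
All are still removing valence electrons, so compare the +1 ions as you would atoms: IE_2 generally rises across a period (higher Z_eff) and falls down a group (larger shell), subject to the usual subshell exceptions.
Valence configurations: Be⁺ [He]2s¹, S⁺ [Ne]3s²3p³, C⁺ [He]2s²2p¹.
Approximate IE_2 values (kJ/mol): Be 1757, S 2252, C 2353.
Hence IE_2: Be < S < C.

Be, S, C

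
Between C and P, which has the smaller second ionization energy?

After 1 electron has been removed, what remains? C⁺ still has 3 valence electrons; P⁺ still has 4 valence electrons.
All are still removing valence electrons, so compare the +1 ions as you would atoms: IE_2 generally rises across a period (higher Z_eff) and falls down a group (larger shell), subject to the usual subshell exceptions.
Valence configurations: C⁺ [He]2s²2p¹, P⁺ [Ne]3s²3p².
Approximate IE_2 values (kJ/mol): C 2353, P 1907.
So the second ionization energies run P < C.

P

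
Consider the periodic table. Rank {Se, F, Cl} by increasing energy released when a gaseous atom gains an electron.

F is in period 2, group 17; Cl is in period 3, group 17; Se is in period 4, group 16.
Atoms with high Z_eff and room in the valence shell (especially the halogens) have the most exothermic electron affinities.
Here both period and group differ, so the two effects have to be weighed against each other.
F > Se: both effects reinforce here, so F is clearly the higher of the two.
Cl > F: this pair runs against the simple trend — see the exception note.
Note the exception: Cl has a higher electron affinity than F, contrary to the simple trend — F's small 2p subshell makes the incoming electron feel strong e⁻–e⁻ repulsion, so Cl actually releases more energy on gaining an electron.
Approximate values (kJ/mol): F 328, Cl 349, Se 195.
So from lowest to highest: Se < F < Cl.

Se, F, Cl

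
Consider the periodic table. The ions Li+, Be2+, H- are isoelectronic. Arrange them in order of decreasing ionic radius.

H- > Li+ > Be2+

All of these have 2 electrons, so size is governed by nuclear charge alone: the more protons, the stronger the pull on the same electron cloud, and the smaller the ion.
Nuclear charges: Be2+ (Z=4), Li+ (Z=3), H- (Z=1).
Largest to smallest: H- > Li+ > Be2+.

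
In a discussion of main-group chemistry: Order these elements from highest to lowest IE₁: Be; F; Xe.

F > Xe > Be

IE₁ increases left→right with effective nuclear charge and decreases top→bottom as the valence shell moves farther out.
These span different periods and groups, so the two trends combine.
Xe > Be: the two effects oppose for this pair; the across-period effect wins (1170 vs 900 kJ/mol).
F > Xe: period and group pull opposite ways; the down-group shift dominates (1681 vs 1170 kJ/mol).
For reference (kJ/mol): Be 900, F 1681, Xe 1170.
So from highest to lowest: F > Xe > Be.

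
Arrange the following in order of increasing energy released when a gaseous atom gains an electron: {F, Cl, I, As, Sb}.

As, Sb, I, F, Cl

F is in period 2, group 17; Cl is in period 3, group 17; As is in period 4, group 15; Sb is in period 5, group 15; I is in period 5, group 17.
Adding an electron releases more energy for atoms nearer the top right (short of the noble gases).
These span different periods and groups, so the two trends combine.
Sb > As: this pair runs against the simple trend — see the exception note.
I > Sb: I lies to the right of Sb in period 5, so the across-period effect alone puts I higher.
F > I: they share group 17; the group trend gives F the larger value.
Cl > F: this pair runs against the simple trend — see the exception note.
Note the exception: Sb has a higher electron affinity than As, contrary to the simple trend — both are half-filled np³, but the pairing/repulsion penalty for the added electron shrinks as the p orbitals become larger and more diffuse down the group, and for Sb that outweighs the weaker nuclear attraction.
Note the exception: Cl has a higher electron affinity than F, contrary to the simple trend — F's small 2p subshell makes the incoming electron feel strong e⁻–e⁻ repulsion, so Cl actually releases more energy on gaining an electron.
Approximate values (kJ/mol): F 328, Cl 349, As 78, Sb 103, I 295.
So from lowest to highest: As < Sb < I < F < Cl.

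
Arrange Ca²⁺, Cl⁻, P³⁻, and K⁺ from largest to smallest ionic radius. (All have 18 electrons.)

All of these have 18 electrons, so size is governed by nuclear charge alone: the more protons, the stronger the pull on the same electron cloud, and the smaller the ion.
Nuclear charges: Ca²⁺ (Z=20), K⁺ (Z=19), Cl⁻ (Z=17), P³⁻ (Z=15).
Largest to smallest: P³⁻ > Cl⁻ > K⁺ > Ca²⁺.

P³⁻ > Cl⁻ > K⁺ > Ca²⁺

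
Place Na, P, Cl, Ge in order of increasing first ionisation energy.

IE₁ increases left→right with effective nuclear charge and decreases top→bottom as the valence shell moves farther out.
Neither a single period nor a single group — weigh both effects.
Ge > Na: the two effects oppose for this pair; the across-period effect wins (762 vs 496 kJ/mol).
P > Ge: both effects reinforce here, so P is clearly the higher of the two.
Cl > P: both are in period 3; the period trend gives Cl the larger value.
Tabulated first ionization energy (kJ/mol): Na 496, P 1012, Cl 1251, Ge 762.
So from lowest to highest: Na < Ge < P < Cl.

Na < Ge < P < Cl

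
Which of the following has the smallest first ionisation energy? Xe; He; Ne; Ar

He is in period 1, group 18; Ne is in period 2, group 18; Ar is in period 3, group 18; Xe is in period 5, group 18.
IE₁ increases left→right with effective nuclear charge and decreases top→bottom as the valence shell moves farther out.
All are in group 18, so first ionization energy increases up the group.
The smallest first ionisation energy among these belongs to Xe.

Xe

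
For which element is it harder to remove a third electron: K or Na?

Na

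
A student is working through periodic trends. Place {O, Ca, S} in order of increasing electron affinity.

Atoms with high Z_eff and room in the valence shell (especially the halogens) have the most exothermic electron affinities.
These span different periods and groups, so the two trends combine.
O > Ca: both effects reinforce here, so O is clearly the higher of the two.
S > O: this pair runs against the simple trend — see the exception note.
Note the exception: S has a higher electron affinity than O, contrary to the simple trend — the compact 2p subshell of O repels the added electron more than S's larger 3p does.
Tabulated electron affinity (kJ/mol): O 141, S 200, Ca 2.
So from lowest to highest: Ca < O < S.

Ca < O < S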